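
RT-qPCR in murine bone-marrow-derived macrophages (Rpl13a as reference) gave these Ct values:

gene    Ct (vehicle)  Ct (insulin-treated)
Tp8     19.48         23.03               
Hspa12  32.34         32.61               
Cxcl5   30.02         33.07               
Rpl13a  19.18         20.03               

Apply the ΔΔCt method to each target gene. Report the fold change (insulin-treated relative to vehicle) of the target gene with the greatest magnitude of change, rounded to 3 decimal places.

Tp8: ΔΔCt = (23.03−20.03) − (19.48−19.18) = 3.00 − 0.30 = 2.70; fold change = 2^-2.70 = 0.154
Hspa12: ΔΔCt = (32.61−20.03) − (32.34−19.18) = 12.58 − 13.16 = -0.58; fold change = 2^0.58 = 1.495
Cxcl5: ΔΔCt = (33.07−20.03) − (30.02−19.18) = 13.04 − 10.84 = 2.20; fold change = 2^-2.20 = 0.218
Tp8 has the largest |ΔΔCt| = 2.70.

0.154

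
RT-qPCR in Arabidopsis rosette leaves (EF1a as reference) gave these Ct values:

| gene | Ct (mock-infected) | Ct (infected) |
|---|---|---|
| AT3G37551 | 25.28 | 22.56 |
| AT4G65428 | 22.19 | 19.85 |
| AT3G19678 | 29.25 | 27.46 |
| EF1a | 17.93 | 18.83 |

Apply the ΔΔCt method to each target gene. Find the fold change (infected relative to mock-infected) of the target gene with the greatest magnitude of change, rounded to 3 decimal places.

AT3G37551: ΔΔCt = (22.56−18.83) − (25.28−17.93) = 3.73 − 7.35 = -3.62; fold change = 2^3.62 = 12.295
AT4G65428: ΔΔCt = (19.85−18.83) − (22.19−17.93) = 1.02 − 4.26 = -3.24; fold change = 2^3.24 = 9.448
AT3G19678: ΔΔCt = (27.46−18.83) − (29.25−17.93) = 8.63 − 11.32 = -2.69; fold change = 2^2.69 = 6.453
AT3G37551 has the largest |ΔΔCt| = 3.62.

12.295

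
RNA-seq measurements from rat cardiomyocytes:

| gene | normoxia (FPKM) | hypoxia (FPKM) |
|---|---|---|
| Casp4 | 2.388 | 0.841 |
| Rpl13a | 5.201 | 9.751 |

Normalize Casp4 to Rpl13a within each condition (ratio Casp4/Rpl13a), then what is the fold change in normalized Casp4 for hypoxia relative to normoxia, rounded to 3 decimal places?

0.188

Casp4/Rpl13a (normoxia) = 2.388 / 5.201 = 0.45914
Casp4/Rpl13a (hypoxia) = 0.841 / 9.751 = 0.086248
Fold change = 0.086248 / 0.45914 = 0.1878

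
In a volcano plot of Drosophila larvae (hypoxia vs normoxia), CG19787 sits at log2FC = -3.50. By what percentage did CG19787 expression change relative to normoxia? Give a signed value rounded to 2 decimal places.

Fold change = 2^(-3.50) = 0.0884
Percent change = (FC − 1) × 100% = (0.0884 − 1) × 100 = -91.16%

-91.16%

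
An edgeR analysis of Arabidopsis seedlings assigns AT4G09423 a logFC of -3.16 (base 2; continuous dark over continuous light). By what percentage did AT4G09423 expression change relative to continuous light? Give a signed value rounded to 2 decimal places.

-88.81%

Fold change = 2^(-3.16) = 0.1119
Percent change = (FC − 1) × 100% = (0.1119 − 1) × 100 = -88.81%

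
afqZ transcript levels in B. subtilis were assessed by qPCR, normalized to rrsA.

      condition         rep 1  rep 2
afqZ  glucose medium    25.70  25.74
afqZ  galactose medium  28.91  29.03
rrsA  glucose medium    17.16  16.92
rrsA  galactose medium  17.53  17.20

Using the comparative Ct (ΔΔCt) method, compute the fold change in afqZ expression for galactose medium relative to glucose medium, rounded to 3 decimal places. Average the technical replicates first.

Mean Ct: afqZ glucose medium 25.720; afqZ galactose medium 28.970; rrsA glucose medium 17.040; rrsA galactose medium 17.365
ΔCt(glucose medium) = 25.720 − 17.040 = 8.680
ΔCt(galactose medium) = 28.970 − 17.365 = 11.605
ΔΔCt = 11.605 − 8.680 = 2.925
Fold change = 2^(−2.925) = 0.1317

0.132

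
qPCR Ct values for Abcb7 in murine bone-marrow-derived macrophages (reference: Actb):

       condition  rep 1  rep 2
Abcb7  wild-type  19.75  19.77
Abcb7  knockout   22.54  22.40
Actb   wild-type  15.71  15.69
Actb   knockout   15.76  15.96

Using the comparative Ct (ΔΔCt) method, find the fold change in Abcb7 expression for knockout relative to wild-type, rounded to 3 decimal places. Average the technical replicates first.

0.171

Mean Ct: Abcb7 wild-type 19.760; Abcb7 knockout 22.470; Actb wild-type 15.700; Actb knockout 15.860
ΔCt(wild-type) = 19.760 − 15.700 = 4.060
ΔCt(knockout) = 22.470 − 15.860 = 6.610
ΔΔCt = 6.610 − 4.060 = 2.550
Fold change = 2^(−2.550) = 0.1708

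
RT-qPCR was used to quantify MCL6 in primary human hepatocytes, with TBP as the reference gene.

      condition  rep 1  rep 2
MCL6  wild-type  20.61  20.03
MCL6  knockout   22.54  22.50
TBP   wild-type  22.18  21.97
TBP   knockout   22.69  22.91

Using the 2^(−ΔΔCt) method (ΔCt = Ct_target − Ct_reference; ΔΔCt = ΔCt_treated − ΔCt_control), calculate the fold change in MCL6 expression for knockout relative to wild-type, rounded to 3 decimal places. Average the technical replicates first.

Mean Ct: MCL6 wild-type 20.320; MCL6 knockout 22.520; TBP wild-type 22.075; TBP knockout 22.800
ΔCt(wild-type) = 20.320 − 22.075 = -1.755
ΔCt(knockout) = 22.520 − 22.800 = -0.280
ΔΔCt = -0.280 − (-1.755) = 1.475
Fold change = 2^(−1.475) = 0.3597

0.360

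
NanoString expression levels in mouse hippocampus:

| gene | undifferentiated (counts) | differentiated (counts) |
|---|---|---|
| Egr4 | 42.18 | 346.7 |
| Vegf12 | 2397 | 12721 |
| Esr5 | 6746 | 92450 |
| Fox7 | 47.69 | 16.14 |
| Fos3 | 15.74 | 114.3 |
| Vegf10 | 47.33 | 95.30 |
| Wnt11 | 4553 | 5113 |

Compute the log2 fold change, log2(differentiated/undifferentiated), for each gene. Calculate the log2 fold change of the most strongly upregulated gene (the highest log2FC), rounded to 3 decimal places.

log2(346.7/42.18) = 3.039  (Egr4)
log2(12721/2397) = 2.408  (Vegf12)
log2(92450/6746) = 3.777  (Esr5)
log2(16.14/47.69) = -1.563  (Fox7)
log2(114.3/15.74) = 2.860  (Fos3)
log2(95.30/47.33) = 1.010  (Vegf10)
log2(5113/4553) = 0.167  (Wnt11)
Esr5 is most strongly upregulated.

3.777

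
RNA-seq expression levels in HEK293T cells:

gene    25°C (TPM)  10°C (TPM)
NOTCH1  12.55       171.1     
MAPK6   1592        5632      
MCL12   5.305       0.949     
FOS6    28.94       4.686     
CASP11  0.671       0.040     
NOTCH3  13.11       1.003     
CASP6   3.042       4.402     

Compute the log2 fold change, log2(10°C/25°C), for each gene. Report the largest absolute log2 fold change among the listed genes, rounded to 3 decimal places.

4.068

log2(171.1/12.55) = 3.769  (NOTCH1)
log2(5632/1592) = 1.823  (MAPK6)
log2(0.949/5.305) = -2.483  (MCL12)
log2(4.686/28.94) = -2.627  (FOS6)
log2(0.040/0.671) = -4.068  (CASP11)
log2(1.003/13.11) = -3.708  (NOTCH3)
log2(4.402/3.042) = 0.533  (CASP6)
The largest magnitude belongs to CASP11.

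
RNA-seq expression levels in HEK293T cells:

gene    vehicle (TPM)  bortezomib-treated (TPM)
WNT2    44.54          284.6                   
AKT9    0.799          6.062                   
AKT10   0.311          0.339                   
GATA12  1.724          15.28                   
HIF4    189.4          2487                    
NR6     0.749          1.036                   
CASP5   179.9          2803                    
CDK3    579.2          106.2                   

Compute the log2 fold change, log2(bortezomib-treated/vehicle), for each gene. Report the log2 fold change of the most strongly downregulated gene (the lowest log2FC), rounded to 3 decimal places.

-2.447

log2(284.6/44.54) = 2.676  (WNT2)
log2(6.062/0.799) = 2.924  (AKT9)
log2(0.339/0.311) = 0.124  (AKT10)
log2(15.28/1.724) = 3.148  (GATA12)
log2(2487/189.4) = 3.715  (HIF4)
log2(1.036/0.749) = 0.468  (NR6)
log2(2803/179.9) = 3.962  (CASP5)
log2(106.2/579.2) = -2.447  (CDK3)
CDK3 is most strongly downregulated.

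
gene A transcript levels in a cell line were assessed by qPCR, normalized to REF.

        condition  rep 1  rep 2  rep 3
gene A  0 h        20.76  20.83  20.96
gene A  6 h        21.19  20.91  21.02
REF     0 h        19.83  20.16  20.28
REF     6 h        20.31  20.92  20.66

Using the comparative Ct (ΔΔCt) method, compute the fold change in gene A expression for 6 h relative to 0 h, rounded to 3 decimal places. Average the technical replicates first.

1.275

Mean Ct: gene A 0 h 20.850; gene A 6 h 21.040; REF 0 h 20.090; REF 6 h 20.630
ΔCt(0 h) = 20.850 − 20.090 = 0.760
ΔCt(6 h) = 21.040 − 20.630 = 0.410
ΔΔCt = 0.410 − 0.760 = -0.350
Fold change = 2^(−(-0.350)) = 2^0.350 = 1.2746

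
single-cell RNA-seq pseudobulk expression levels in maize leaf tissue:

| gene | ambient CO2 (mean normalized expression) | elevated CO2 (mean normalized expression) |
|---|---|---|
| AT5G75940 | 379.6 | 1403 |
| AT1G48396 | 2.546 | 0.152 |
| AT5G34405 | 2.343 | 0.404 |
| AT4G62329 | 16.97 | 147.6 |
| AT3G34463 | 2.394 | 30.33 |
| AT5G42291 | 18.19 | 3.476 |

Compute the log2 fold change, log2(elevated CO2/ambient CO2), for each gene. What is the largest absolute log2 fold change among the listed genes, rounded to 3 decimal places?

log2(1403/379.6) = 1.886  (AT5G75940)
log2(0.152/2.546) = -4.066  (AT1G48396)
log2(0.404/2.343) = -2.536  (AT5G34405)
log2(147.6/16.97) = 3.121  (AT4G62329)
log2(30.33/2.394) = 3.663  (AT3G34463)
log2(3.476/18.19) = -2.388  (AT5G42291)
The largest magnitude belongs to AT1G48396.

4.066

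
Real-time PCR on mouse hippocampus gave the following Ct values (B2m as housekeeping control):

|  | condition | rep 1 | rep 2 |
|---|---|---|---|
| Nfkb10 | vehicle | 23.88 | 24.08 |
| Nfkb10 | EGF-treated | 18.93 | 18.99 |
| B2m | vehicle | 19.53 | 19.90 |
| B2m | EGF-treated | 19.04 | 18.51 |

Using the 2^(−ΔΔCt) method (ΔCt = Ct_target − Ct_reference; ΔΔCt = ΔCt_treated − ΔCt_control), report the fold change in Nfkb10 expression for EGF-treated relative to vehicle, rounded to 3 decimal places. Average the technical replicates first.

16.912

Mean Ct: Nfkb10 vehicle 23.980; Nfkb10 EGF-treated 18.960; B2m vehicle 19.715; B2m EGF-treated 18.775
ΔCt(vehicle) = 23.980 − 19.715 = 4.265
ΔCt(EGF-treated) = 18.960 − 18.775 = 0.185
ΔΔCt = 0.185 − 4.265 = -4.080
Fold change = 2^(−(-4.080)) = 2^4.080 = 16.9123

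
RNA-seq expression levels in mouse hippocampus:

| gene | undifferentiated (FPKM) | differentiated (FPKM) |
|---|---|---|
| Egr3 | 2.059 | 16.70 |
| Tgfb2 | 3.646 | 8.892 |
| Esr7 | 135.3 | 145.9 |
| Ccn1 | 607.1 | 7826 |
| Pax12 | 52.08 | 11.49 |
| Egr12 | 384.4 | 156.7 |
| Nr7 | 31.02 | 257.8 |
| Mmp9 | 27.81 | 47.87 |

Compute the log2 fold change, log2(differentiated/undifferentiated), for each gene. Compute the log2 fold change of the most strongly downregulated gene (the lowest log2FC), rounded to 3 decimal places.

-2.180

log2(16.70/2.059) = 3.020  (Egr3)
log2(8.892/3.646) = 1.286  (Tgfb2)
log2(145.9/135.3) = 0.109  (Esr7)
log2(7826/607.1) = 3.688  (Ccn1)
log2(11.49/52.08) = -2.180  (Pax12)
log2(156.7/384.4) = -1.295  (Egr12)
log2(257.8/31.02) = 3.055  (Nr7)
log2(47.87/27.81) = 0.784  (Mmp9)
Pax12 is most strongly downregulated.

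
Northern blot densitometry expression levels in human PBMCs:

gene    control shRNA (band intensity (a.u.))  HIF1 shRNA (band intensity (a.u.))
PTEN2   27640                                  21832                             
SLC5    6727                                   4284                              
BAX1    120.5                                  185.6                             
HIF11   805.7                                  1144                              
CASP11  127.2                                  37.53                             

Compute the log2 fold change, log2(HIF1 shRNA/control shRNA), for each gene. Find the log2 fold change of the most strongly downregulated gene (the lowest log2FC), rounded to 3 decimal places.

-1.761

log2(21832/27640) = -0.340  (PTEN2)
log2(4284/6727) = -0.651  (SLC5)
log2(185.6/120.5) = 0.623  (BAX1)
log2(1144/805.7) = 0.506  (HIF11)
log2(37.53/127.2) = -1.761  (CASP11)
CASP11 is most strongly downregulated.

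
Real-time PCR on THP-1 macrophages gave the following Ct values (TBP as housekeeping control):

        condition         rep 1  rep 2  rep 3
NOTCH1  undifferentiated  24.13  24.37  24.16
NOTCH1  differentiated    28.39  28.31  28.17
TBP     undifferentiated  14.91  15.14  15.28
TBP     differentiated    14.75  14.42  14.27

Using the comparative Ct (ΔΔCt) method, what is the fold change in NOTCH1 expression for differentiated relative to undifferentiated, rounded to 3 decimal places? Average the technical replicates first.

0.038

Mean Ct: NOTCH1 undifferentiated 24.220; NOTCH1 differentiated 28.290; TBP undifferentiated 15.110; TBP differentiated 14.480
ΔCt(undifferentiated) = 24.220 − 15.110 = 9.110
ΔCt(differentiated) = 28.290 − 14.480 = 13.810
ΔΔCt = 13.810 − 9.110 = 4.700
Fold change = 2^(−4.700) = 0.0385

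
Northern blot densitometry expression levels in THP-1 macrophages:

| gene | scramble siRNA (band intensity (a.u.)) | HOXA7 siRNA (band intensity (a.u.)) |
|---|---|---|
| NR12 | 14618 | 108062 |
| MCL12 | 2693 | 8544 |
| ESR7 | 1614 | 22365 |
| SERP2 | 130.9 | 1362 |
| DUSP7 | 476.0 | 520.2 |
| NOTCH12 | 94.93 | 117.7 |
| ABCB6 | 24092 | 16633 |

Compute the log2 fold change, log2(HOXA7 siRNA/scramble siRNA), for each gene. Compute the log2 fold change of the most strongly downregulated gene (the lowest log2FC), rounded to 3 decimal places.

-0.535

log2(108062/14618) = 2.886  (NR12)
log2(8544/2693) = 1.666  (MCL12)
log2(22365/1614) = 3.793  (ESR7)
log2(1362/130.9) = 3.379  (SERP2)
log2(520.2/476.0) = 0.128  (DUSP7)
log2(117.7/94.93) = 0.310  (NOTCH12)
log2(16633/24092) = -0.535  (ABCB6)
ABCB6 is most strongly downregulated.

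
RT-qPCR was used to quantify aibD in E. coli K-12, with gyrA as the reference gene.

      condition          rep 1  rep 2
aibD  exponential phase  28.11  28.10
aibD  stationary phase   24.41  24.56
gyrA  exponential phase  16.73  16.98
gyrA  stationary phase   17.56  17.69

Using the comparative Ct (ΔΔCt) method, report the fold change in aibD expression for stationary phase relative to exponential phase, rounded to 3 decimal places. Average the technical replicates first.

Mean Ct: aibD exponential phase 28.105; aibD stationary phase 24.485; gyrA exponential phase 16.855; gyrA stationary phase 17.625
ΔCt(exponential phase) = 28.105 − 16.855 = 11.250
ΔCt(stationary phase) = 24.485 − 17.625 = 6.860
ΔΔCt = 6.860 − 11.250 = -4.390
Fold change = 2^(−(-4.390)) = 2^4.390 = 20.9663

20.966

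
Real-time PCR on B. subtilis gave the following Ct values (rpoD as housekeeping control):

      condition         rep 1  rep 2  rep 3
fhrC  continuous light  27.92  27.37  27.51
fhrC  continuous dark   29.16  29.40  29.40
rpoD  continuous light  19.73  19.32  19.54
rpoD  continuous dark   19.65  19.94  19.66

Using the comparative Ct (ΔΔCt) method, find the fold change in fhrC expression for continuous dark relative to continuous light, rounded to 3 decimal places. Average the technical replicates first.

0.354

Mean Ct: fhrC continuous light 27.600; fhrC continuous dark 29.320; rpoD continuous light 19.530; rpoD continuous dark 19.750
ΔCt(continuous light) = 27.600 − 19.530 = 8.070
ΔCt(continuous dark) = 29.320 − 19.750 = 9.570
ΔΔCt = 9.570 − 8.070 = 1.500
Fold change = 2^(−1.500) = 0.3536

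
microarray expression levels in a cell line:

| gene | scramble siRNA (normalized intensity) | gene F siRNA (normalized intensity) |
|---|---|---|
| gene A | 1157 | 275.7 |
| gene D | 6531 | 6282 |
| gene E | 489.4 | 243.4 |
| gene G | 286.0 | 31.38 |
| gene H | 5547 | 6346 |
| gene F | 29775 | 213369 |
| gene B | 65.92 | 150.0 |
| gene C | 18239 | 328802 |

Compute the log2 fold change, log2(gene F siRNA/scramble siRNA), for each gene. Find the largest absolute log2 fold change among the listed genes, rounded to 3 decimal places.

log2(275.7/1157) = -2.069  (gene A)
log2(6282/6531) = -0.056  (gene D)
log2(243.4/489.4) = -1.008  (gene E)
log2(31.38/286.0) = -3.188  (gene G)
log2(6346/5547) = 0.194  (gene H)
log2(213369/29775) = 2.841  (gene F)
log2(150.0/65.92) = 1.186  (gene B)
log2(328802/18239) = 4.172  (gene C)
The largest magnitude belongs to gene C.

4.172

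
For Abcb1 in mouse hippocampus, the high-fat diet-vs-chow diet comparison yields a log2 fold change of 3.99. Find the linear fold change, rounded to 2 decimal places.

Fold change = 2^(3.99) = 15.889

15.89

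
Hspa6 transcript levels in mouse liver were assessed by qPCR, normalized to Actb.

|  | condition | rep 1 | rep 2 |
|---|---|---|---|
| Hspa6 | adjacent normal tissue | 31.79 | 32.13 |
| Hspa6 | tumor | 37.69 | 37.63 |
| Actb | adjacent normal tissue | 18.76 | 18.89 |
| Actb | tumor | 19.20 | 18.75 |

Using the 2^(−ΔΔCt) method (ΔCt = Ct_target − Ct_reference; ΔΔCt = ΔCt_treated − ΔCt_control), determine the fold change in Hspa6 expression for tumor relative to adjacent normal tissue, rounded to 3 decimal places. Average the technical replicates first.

0.021

Mean Ct: Hspa6 adjacent normal tissue 31.960; Hspa6 tumor 37.660; Actb adjacent normal tissue 18.825; Actb tumor 18.975
ΔCt(adjacent normal tissue) = 31.960 − 18.825 = 13.135
ΔCt(tumor) = 37.660 − 18.975 = 18.685
ΔΔCt = 18.685 − 13.135 = 5.550
Fold change = 2^(−5.550) = 0.0213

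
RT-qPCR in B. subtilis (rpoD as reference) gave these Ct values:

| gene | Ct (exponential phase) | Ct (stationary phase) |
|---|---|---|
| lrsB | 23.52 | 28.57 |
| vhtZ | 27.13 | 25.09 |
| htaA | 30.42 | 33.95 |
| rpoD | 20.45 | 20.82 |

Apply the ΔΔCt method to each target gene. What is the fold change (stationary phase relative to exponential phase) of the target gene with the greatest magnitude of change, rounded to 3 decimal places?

0.039

lrsB: ΔΔCt = (28.57−20.82) − (23.52−20.45) = 7.75 − 3.07 = 4.68; fold change = 2^-4.68 = 0.039
vhtZ: ΔΔCt = (25.09−20.82) − (27.13−20.45) = 4.27 − 6.68 = -2.41; fold change = 2^2.41 = 5.315
htaA: ΔΔCt = (33.95−20.82) − (30.42−20.45) = 13.13 − 9.97 = 3.16; fold change = 2^-3.16 = 0.112
lrsB has the largest |ΔΔCt| = 4.68.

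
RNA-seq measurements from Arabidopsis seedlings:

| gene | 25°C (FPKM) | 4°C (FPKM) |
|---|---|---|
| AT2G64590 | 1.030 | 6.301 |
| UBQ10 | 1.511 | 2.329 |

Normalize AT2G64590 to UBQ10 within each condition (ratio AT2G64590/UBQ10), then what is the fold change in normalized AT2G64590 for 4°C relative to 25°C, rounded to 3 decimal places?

3.969

AT2G64590/UBQ10 (25°C) = 1.030 / 1.511 = 0.68167
AT2G64590/UBQ10 (4°C) = 6.301 / 2.329 = 2.7055
Fold change = 2.7055 / 0.68167 = 3.9689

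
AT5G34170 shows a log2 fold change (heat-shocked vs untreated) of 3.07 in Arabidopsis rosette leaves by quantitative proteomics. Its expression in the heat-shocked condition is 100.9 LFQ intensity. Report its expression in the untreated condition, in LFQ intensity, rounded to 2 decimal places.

12.02

Fold change = 2^(3.07) = 8.3977
untreated expression = 100.9 / 8.3977 = 12.02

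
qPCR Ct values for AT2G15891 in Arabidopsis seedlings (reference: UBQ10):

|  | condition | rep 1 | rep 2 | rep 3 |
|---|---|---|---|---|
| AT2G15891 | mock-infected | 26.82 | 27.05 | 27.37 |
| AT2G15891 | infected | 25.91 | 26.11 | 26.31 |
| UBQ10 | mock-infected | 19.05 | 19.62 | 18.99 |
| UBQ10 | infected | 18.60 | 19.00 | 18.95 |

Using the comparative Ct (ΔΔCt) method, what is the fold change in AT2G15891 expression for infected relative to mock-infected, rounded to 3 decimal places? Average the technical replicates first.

Mean Ct: AT2G15891 mock-infected 27.080; AT2G15891 infected 26.110; UBQ10 mock-infected 19.220; UBQ10 infected 18.850
ΔCt(mock-infected) = 27.080 − 19.220 = 7.860
ΔCt(infected) = 26.110 − 18.850 = 7.260
ΔΔCt = 7.260 − 7.860 = -0.600
Fold change = 2^(−(-0.600)) = 2^0.600 = 1.5157

1.516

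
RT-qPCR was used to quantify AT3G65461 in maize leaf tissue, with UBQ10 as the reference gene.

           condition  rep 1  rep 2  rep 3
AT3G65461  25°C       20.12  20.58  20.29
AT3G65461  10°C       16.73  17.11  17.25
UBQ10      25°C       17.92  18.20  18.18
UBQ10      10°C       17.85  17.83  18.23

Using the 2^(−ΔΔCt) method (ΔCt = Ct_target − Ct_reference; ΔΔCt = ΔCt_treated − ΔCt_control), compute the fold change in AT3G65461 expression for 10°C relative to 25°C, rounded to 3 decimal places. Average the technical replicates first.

Mean Ct: AT3G65461 25°C 20.330; AT3G65461 10°C 17.030; UBQ10 25°C 18.100; UBQ10 10°C 17.970
ΔCt(25°C) = 20.330 − 18.100 = 2.230
ΔCt(10°C) = 17.030 − 17.970 = -0.940
ΔΔCt = -0.940 − 2.230 = -3.170
Fold change = 2^(−(-3.170)) = 2^3.170 = 9.0005

9.000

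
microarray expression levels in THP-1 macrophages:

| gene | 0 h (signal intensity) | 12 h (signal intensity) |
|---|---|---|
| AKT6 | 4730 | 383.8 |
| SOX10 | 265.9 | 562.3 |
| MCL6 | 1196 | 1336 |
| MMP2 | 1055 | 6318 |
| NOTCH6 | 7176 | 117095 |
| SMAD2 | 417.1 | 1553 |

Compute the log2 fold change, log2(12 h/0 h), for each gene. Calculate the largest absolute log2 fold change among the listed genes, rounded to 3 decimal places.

log2(383.8/4730) = -3.623  (AKT6)
log2(562.3/265.9) = 1.080  (SOX10)
log2(1336/1196) = 0.160  (MCL6)
log2(6318/1055) = 2.582  (MMP2)
log2(117095/7176) = 4.028  (NOTCH6)
log2(1553/417.1) = 1.897  (SMAD2)
The largest magnitude belongs to NOTCH6.

4.028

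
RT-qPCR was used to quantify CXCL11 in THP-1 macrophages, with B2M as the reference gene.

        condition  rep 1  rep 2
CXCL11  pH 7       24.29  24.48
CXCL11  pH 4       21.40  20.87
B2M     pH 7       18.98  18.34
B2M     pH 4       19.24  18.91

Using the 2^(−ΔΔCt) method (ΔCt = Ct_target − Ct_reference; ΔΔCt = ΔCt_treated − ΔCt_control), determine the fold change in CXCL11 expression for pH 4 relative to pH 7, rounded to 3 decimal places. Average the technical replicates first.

12.685

Mean Ct: CXCL11 pH 7 24.385; CXCL11 pH 4 21.135; B2M pH 7 18.660; B2M pH 4 19.075
ΔCt(pH 7) = 24.385 − 18.660 = 5.725
ΔCt(pH 4) = 21.135 − 19.075 = 2.060
ΔΔCt = 2.060 − 5.725 = -3.665
Fold change = 2^(−(-3.665)) = 2^3.665 = 12.6845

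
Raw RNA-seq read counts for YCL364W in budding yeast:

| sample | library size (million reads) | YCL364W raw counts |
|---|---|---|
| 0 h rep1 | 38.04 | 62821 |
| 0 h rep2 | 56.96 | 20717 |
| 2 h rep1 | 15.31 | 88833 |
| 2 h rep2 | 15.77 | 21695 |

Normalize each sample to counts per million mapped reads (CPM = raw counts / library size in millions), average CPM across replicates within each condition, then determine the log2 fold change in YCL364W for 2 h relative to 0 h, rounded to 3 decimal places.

1.833

CPM(0 h rep1) = 62821 / 38.04 = 1651.4458
CPM(0 h rep2) = 20717 / 56.96 = 363.7114
CPM(2 h rep1) = 88833 / 15.31 = 5802.2861
CPM(2 h rep2) = 21695 / 15.77 = 1375.7134
mean CPM(0 h) = 1007.5786; mean CPM(2 h) = 3588.9997
Fold change = 3588.9997 / 1007.5786 = 3.56200
log2(3.56200) = 1.8327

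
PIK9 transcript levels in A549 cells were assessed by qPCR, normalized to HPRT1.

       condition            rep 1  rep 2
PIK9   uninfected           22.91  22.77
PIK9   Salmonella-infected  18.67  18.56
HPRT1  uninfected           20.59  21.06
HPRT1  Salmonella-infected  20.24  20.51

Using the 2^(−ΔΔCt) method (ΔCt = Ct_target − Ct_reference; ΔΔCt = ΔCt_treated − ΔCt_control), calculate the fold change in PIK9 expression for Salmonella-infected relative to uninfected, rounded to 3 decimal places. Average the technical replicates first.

Mean Ct: PIK9 uninfected 22.840; PIK9 Salmonella-infected 18.615; HPRT1 uninfected 20.825; HPRT1 Salmonella-infected 20.375
ΔCt(uninfected) = 22.840 − 20.825 = 2.015
ΔCt(Salmonella-infected) = 18.615 − 20.375 = -1.760
ΔΔCt = -1.760 − 2.015 = -3.775
Fold change = 2^(−(-3.775)) = 2^3.775 = 13.6895

13.690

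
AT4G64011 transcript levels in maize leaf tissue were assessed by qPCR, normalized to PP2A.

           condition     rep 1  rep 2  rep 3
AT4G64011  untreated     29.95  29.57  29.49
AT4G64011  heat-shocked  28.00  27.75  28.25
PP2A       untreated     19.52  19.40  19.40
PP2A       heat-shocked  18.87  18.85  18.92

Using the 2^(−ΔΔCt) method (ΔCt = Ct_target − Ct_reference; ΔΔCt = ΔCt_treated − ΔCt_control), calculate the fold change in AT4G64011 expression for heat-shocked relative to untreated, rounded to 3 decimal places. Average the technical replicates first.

Mean Ct: AT4G64011 untreated 29.670; AT4G64011 heat-shocked 28.000; PP2A untreated 19.440; PP2A heat-shocked 18.880
ΔCt(untreated) = 29.670 − 19.440 = 10.230
ΔCt(heat-shocked) = 28.000 − 18.880 = 9.120
ΔΔCt = 9.120 − 10.230 = -1.110
Fold change = 2^(−(-1.110)) = 2^1.110 = 2.1585

2.158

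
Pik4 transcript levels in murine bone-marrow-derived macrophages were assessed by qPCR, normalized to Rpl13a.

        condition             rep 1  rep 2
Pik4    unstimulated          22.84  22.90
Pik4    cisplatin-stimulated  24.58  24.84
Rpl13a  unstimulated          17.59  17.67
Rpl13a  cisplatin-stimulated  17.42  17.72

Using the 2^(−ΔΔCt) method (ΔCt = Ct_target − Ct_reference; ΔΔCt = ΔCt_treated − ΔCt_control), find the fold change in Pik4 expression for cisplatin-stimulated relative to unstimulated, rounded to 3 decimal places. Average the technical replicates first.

Mean Ct: Pik4 unstimulated 22.870; Pik4 cisplatin-stimulated 24.710; Rpl13a unstimulated 17.630; Rpl13a cisplatin-stimulated 17.570
ΔCt(unstimulated) = 22.870 − 17.630 = 5.240
ΔCt(cisplatin-stimulated) = 24.710 − 17.570 = 7.140
ΔΔCt = 7.140 − 5.240 = 1.900
Fold change = 2^(−1.900) = 0.2679

0.268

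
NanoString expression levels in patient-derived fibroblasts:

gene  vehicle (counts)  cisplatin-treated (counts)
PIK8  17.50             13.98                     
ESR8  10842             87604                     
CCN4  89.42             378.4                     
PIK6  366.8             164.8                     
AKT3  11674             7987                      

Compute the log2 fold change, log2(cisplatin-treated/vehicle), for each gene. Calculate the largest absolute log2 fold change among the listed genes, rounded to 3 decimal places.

3.014

log2(13.98/17.50) = -0.324  (PIK8)
log2(87604/10842) = 3.014  (ESR8)
log2(378.4/89.42) = 2.081  (CCN4)
log2(164.8/366.8) = -1.154  (PIK6)
log2(7987/11674) = -0.548  (AKT3)
The largest magnitude belongs to ESR8.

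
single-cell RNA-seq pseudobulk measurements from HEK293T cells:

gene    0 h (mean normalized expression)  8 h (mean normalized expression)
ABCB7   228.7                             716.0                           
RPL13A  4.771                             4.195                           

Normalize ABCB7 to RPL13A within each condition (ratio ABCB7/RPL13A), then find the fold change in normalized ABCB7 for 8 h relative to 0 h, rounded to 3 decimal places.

3.561

ABCB7/RPL13A (0 h) = 228.7 / 4.771 = 47.935
ABCB7/RPL13A (8 h) = 716.0 / 4.195 = 170.68
Fold change = 170.68 / 47.935 = 3.5606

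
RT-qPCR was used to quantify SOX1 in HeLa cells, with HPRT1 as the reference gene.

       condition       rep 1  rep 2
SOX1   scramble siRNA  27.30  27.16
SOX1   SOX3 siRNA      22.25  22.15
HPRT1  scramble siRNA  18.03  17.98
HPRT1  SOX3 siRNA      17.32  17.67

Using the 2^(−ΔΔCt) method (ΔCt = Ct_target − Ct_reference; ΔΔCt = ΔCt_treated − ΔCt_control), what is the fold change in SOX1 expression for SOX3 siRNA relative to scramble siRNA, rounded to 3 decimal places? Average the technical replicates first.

Mean Ct: SOX1 scramble siRNA 27.230; SOX1 SOX3 siRNA 22.200; HPRT1 scramble siRNA 18.005; HPRT1 SOX3 siRNA 17.495
ΔCt(scramble siRNA) = 27.230 − 18.005 = 9.225
ΔCt(SOX3 siRNA) = 22.200 − 17.495 = 4.705
ΔΔCt = 4.705 − 9.225 = -4.520
Fold change = 2^(−(-4.520)) = 2^4.520 = 22.9433

22.943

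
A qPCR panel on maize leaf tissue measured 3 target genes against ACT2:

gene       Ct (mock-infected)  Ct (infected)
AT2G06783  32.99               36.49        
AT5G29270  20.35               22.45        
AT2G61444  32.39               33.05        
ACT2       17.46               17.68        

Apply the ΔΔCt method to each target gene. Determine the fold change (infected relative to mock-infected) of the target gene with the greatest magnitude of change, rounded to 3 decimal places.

0.103

AT2G06783: ΔΔCt = (36.49−17.68) − (32.99−17.46) = 18.81 − 15.53 = 3.28; fold change = 2^-3.28 = 0.103
AT5G29270: ΔΔCt = (22.45−17.68) − (20.35−17.46) = 4.77 − 2.89 = 1.88; fold change = 2^-1.88 = 0.272
AT2G61444: ΔΔCt = (33.05−17.68) − (32.39−17.46) = 15.37 − 14.93 = 0.44; fold change = 2^-0.44 = 0.737
AT2G06783 has the largest |ΔΔCt| = 3.28.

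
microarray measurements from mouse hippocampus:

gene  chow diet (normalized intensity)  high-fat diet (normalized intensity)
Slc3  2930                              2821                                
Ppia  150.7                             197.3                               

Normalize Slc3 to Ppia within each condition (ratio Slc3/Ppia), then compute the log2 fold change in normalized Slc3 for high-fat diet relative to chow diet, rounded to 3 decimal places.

Slc3/Ppia (chow diet) = 2930 / 150.7 = 19.443
Slc3/Ppia (high-fat diet) = 2821 / 197.3 = 14.298
Fold change = 14.298 / 19.443 = 0.7354
log2(0.7354) = -0.4434

-0.443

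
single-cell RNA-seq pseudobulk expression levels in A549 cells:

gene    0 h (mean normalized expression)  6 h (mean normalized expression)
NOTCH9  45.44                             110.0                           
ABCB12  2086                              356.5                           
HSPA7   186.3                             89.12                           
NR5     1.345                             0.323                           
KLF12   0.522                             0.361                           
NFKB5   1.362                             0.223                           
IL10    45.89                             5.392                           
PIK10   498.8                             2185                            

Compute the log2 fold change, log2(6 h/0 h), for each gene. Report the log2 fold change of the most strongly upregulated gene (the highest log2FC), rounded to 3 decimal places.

2.131

log2(110.0/45.44) = 1.275  (NOTCH9)
log2(356.5/2086) = -2.549  (ABCB12)
log2(89.12/186.3) = -1.064  (HSPA7)
log2(0.323/1.345) = -2.058  (NR5)
log2(0.361/0.522) = -0.532  (KLF12)
log2(0.223/1.362) = -2.611  (NFKB5)
log2(5.392/45.89) = -3.089  (IL10)
log2(2185/498.8) = 2.131  (PIK10)
PIK10 is most strongly upregulated.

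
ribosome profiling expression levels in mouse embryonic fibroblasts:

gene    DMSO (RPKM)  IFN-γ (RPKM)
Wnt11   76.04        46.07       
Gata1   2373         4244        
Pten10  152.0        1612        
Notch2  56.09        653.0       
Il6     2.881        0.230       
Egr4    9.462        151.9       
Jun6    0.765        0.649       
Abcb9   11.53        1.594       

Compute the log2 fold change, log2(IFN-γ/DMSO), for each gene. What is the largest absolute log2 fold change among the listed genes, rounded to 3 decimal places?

4.005

log2(46.07/76.04) = -0.723  (Wnt11)
log2(4244/2373) = 0.839  (Gata1)
log2(1612/152.0) = 3.407  (Pten10)
log2(653.0/56.09) = 3.541  (Notch2)
log2(0.230/2.881) = -3.647  (Il6)
log2(151.9/9.462) = 4.005  (Egr4)
log2(0.649/0.765) = -0.237  (Jun6)
log2(1.594/11.53) = -2.855  (Abcb9)
The largest magnitude belongs to Egr4.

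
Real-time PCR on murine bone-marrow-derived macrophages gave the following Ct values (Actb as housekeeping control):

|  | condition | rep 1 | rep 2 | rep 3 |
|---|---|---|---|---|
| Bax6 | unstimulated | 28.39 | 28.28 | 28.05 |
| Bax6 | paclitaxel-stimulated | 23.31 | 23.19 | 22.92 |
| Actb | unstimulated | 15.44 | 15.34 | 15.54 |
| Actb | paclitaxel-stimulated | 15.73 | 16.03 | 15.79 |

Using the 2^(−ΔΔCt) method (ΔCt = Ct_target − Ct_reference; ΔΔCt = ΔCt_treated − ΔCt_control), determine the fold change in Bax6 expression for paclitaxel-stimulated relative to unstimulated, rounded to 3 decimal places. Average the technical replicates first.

45.570

Mean Ct: Bax6 unstimulated 28.240; Bax6 paclitaxel-stimulated 23.140; Actb unstimulated 15.440; Actb paclitaxel-stimulated 15.850
ΔCt(unstimulated) = 28.240 − 15.440 = 12.800
ΔCt(paclitaxel-stimulated) = 23.140 − 15.850 = 7.290
ΔΔCt = 7.290 − 12.800 = -5.510
Fold change = 2^(−(-5.510)) = 2^5.510 = 45.5696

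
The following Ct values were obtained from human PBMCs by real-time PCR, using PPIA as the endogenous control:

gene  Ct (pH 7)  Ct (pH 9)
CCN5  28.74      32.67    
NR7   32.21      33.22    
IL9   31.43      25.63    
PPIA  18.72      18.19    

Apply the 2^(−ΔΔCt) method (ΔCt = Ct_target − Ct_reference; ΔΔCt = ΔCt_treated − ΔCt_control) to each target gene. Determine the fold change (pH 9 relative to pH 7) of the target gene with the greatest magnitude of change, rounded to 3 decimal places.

CCN5: ΔΔCt = (32.67−18.19) − (28.74−18.72) = 14.48 − 10.02 = 4.46; fold change = 2^-4.46 = 0.045
NR7: ΔΔCt = (33.22−18.19) − (32.21−18.72) = 15.03 − 13.49 = 1.54; fold change = 2^-1.54 = 0.344
IL9: ΔΔCt = (25.63−18.19) − (31.43−18.72) = 7.44 − 12.71 = -5.27; fold change = 2^5.27 = 38.586
IL9 has the largest |ΔΔCt| = 5.27.

38.586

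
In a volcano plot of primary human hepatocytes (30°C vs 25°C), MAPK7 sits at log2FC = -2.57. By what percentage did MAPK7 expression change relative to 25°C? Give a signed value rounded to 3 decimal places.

-83.160%

Fold change = 2^(-2.57) = 0.1684
Percent change = (FC − 1) × 100% = (0.1684 − 1) × 100 = -83.160%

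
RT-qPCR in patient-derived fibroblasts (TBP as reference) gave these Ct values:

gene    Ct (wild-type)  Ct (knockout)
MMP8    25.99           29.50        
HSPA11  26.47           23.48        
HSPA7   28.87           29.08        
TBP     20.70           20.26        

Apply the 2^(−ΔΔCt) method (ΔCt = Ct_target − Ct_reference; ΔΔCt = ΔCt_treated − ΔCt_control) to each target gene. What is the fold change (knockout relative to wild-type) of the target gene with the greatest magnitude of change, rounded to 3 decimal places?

MMP8: ΔΔCt = (29.50−20.26) − (25.99−20.70) = 9.24 − 5.29 = 3.95; fold change = 2^-3.95 = 0.065
HSPA11: ΔΔCt = (23.48−20.26) − (26.47−20.70) = 3.22 − 5.77 = -2.55; fold change = 2^2.55 = 5.856
HSPA7: ΔΔCt = (29.08−20.26) − (28.87−20.70) = 8.82 − 8.17 = 0.65; fold change = 2^-0.65 = 0.637
MMP8 has the largest |ΔΔCt| = 3.95.

0.065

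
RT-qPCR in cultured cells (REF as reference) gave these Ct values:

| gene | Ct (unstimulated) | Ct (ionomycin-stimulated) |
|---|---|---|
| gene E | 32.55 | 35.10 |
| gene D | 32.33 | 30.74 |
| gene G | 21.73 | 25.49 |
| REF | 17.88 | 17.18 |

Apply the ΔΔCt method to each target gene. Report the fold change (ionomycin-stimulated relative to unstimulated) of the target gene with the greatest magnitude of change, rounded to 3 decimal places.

0.045

gene E: ΔΔCt = (35.10−17.18) − (32.55−17.88) = 17.92 − 14.67 = 3.25; fold change = 2^-3.25 = 0.105
gene D: ΔΔCt = (30.74−17.18) − (32.33−17.88) = 13.56 − 14.45 = -0.89; fold change = 2^0.89 = 1.853
gene G: ΔΔCt = (25.49−17.18) − (21.73−17.88) = 8.31 − 3.85 = 4.46; fold change = 2^-4.46 = 0.045
gene G has the largest |ΔΔCt| = 4.46.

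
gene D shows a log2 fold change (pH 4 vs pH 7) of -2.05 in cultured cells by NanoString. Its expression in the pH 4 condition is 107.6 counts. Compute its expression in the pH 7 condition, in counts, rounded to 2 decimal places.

Fold change = 2^(-2.05) = 0.2415
pH 7 expression = 107.6 / 0.2415 = 445.58

445.58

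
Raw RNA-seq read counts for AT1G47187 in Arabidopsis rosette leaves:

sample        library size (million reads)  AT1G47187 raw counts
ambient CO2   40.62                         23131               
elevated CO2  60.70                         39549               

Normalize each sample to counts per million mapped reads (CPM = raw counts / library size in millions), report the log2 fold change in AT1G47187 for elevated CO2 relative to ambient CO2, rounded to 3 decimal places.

0.194

CPM(ambient CO2) = 23131 / 40.62 = 569.4485
CPM(elevated CO2) = 39549 / 60.70 = 651.5486
Fold change = 651.5486 / 569.4485 = 1.14417
log2(1.14417) = 0.1943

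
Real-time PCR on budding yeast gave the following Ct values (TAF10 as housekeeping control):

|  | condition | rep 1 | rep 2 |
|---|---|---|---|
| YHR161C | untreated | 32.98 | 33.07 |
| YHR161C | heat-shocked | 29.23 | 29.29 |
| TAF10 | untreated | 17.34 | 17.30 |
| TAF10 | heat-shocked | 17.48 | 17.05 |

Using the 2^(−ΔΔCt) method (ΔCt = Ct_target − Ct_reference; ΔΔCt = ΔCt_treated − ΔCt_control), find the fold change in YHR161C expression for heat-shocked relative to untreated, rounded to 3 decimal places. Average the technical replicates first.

13.086

Mean Ct: YHR161C untreated 33.025; YHR161C heat-shocked 29.260; TAF10 untreated 17.320; TAF10 heat-shocked 17.265
ΔCt(untreated) = 33.025 − 17.320 = 15.705
ΔCt(heat-shocked) = 29.260 − 17.265 = 11.995
ΔΔCt = 11.995 − 15.705 = -3.710
Fold change = 2^(−(-3.710)) = 2^3.710 = 13.0864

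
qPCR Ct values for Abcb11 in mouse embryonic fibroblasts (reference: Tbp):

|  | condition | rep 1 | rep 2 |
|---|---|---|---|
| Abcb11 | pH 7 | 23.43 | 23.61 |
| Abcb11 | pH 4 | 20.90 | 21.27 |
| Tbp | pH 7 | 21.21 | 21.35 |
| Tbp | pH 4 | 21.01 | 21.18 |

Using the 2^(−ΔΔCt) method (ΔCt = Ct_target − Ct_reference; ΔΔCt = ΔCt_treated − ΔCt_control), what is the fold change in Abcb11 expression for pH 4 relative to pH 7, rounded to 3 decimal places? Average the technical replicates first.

Mean Ct: Abcb11 pH 7 23.520; Abcb11 pH 4 21.085; Tbp pH 7 21.280; Tbp pH 4 21.095
ΔCt(pH 7) = 23.520 − 21.280 = 2.240
ΔCt(pH 4) = 21.085 − 21.095 = -0.010
ΔΔCt = -0.010 − 2.240 = -2.250
Fold change = 2^(−(-2.250)) = 2^2.250 = 4.7568

4.757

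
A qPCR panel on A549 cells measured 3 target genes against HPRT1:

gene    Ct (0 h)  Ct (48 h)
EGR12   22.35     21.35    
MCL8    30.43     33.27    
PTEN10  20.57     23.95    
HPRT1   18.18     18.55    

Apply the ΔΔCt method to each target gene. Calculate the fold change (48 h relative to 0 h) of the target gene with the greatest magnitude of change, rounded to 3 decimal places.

0.124

EGR12: ΔΔCt = (21.35−18.55) − (22.35−18.18) = 2.80 − 4.17 = -1.37; fold change = 2^1.37 = 2.585
MCL8: ΔΔCt = (33.27−18.55) − (30.43−18.18) = 14.72 − 12.25 = 2.47; fold change = 2^-2.47 = 0.180
PTEN10: ΔΔCt = (23.95−18.55) − (20.57−18.18) = 5.40 − 2.39 = 3.01; fold change = 2^-3.01 = 0.124
PTEN10 has the largest |ΔΔCt| = 3.01.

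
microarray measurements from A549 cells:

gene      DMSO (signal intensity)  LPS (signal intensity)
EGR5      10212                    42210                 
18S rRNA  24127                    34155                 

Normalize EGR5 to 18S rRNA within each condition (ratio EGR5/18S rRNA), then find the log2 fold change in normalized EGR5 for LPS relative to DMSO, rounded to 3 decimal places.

1.546

EGR5/18S rRNA (DMSO) = 10212 / 24127 = 0.42326
EGR5/18S rRNA (LPS) = 42210 / 34155 = 1.2358
Fold change = 1.2358 / 0.42326 = 2.9198
log2(2.9198) = 1.5459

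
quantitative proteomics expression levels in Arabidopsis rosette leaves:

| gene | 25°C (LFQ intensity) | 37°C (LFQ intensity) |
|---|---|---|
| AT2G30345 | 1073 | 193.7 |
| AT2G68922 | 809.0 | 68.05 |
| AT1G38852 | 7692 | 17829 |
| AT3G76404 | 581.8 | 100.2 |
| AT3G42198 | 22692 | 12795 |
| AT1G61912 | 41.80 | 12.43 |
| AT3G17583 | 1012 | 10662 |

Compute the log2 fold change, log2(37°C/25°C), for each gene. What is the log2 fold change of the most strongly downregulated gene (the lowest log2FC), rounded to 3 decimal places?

-3.571

log2(193.7/1073) = -2.470  (AT2G30345)
log2(68.05/809.0) = -3.571  (AT2G68922)
log2(17829/7692) = 1.213  (AT1G38852)
log2(100.2/581.8) = -2.538  (AT3G76404)
log2(12795/22692) = -0.827  (AT3G42198)
log2(12.43/41.80) = -1.750  (AT1G61912)
log2(10662/1012) = 3.397  (AT3G17583)
AT2G68922 is most strongly downregulated.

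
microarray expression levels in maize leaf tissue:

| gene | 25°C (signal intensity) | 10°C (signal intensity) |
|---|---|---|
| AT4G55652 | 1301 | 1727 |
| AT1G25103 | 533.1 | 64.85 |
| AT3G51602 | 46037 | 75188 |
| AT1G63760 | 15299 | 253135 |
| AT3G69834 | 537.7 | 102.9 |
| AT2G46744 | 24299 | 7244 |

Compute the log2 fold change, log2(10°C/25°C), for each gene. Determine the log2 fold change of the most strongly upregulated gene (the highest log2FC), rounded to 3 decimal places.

4.048

log2(1727/1301) = 0.409  (AT4G55652)
log2(64.85/533.1) = -3.039  (AT1G25103)
log2(75188/46037) = 0.708  (AT3G51602)
log2(253135/15299) = 4.048  (AT1G63760)
log2(102.9/537.7) = -2.386  (AT3G69834)
log2(7244/24299) = -1.746  (AT2G46744)
AT1G63760 is most strongly upregulated.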